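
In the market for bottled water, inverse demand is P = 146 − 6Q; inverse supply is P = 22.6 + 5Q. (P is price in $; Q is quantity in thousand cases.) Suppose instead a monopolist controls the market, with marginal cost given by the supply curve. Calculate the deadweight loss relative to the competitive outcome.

$86.22 thousand

Competitive equilibrium: 146 − 6Q = 22.6 + 5Q → Q* = 11.2182, P* = 78.6909.
Marginal revenue: MR = 146 − 12Q. Set MR = MC: 146 − 12Q = 22.6 + 5Q → Q_m = 7.2588.
Price P_m = 146 − 6·7.2588 = 102.4472; MC(Q_m) = 22.6 + 5·7.2588 = 58.894.
Competitive Q* = 11.2182, so ΔQ = 3.9594; wedge = 102.4472 − 58.894 = 43.5532.
Welfare loss = ½ × 3.9594 × 43.5532 = $86.22 thousand.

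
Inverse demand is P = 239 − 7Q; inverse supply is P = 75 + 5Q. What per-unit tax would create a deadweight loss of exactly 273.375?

Competitive equilibrium: 239 − 7Q = 75 + 5Q → Q* = 13.6667, P* = 143.3333.
A tax t gives ΔQ = t/12 and wedge t, so DWL = t²/24.
t²/24 = 273.375 → t² = 6561 → t = 81.

81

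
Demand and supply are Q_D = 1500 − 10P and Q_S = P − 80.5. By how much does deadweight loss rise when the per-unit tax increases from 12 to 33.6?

447.71

In inverse form: demand P = 150 − 0.1Q, supply P = 80.5 + Q.
Competitive equilibrium: 150 − 0.1Q = 80.5 + Q → Q* = 63.1818, P* = 143.6818.
For a per-unit tax t: ΔQ = t/1.1, so DWL = ½·t·(t/1.1) = t²/2.2.
At t = 12: DWL = 65.455. At t = 33.6: DWL = 513.164.
Increase = 513.164 − 65.455 = 447.71.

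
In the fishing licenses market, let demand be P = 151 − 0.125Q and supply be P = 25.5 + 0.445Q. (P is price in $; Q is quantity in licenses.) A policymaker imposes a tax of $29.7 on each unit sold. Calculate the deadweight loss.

$773.76

Competitive equilibrium: 151 − 0.125Q = 25.5 + 0.445Q → Q* = 220.1754, P* = 123.4781.
With the tax, the buyer price exceeds the seller price by 29.7: (151 − 0.125Q) − (25.5 + 0.445Q) = 29.7 → Q' = 168.0702.
ΔQ = 220.1754 − 168.0702 = 52.1052; the wedge equals the tax, 29.7.
The triangle = ½ × 52.1052 × 29.7 = $773.76.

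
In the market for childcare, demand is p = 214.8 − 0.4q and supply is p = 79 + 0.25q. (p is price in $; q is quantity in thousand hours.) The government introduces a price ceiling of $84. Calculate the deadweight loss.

$11599.88 thousand

Competitive equilibrium: 214.8 − 0.4q = 79 + 0.25q → q* = 208.9231, p* = 131.2308.
At the ceiling p = 84, quantity supplied = (84 − 79)/0.25 = 20.
Willingness to pay at q' = 20: 214.8 − 0.4·20 = 206.8.
Δq = 208.9231 − 20 = 188.9231; wedge = 206.8 − 84 = 122.8.
Deadweight loss = ½ × 188.9231 × 122.8 = $11599.88 thousand.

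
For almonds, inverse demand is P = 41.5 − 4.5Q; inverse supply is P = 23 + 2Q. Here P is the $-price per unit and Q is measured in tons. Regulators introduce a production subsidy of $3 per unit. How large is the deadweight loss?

$0.69

Competitive equilibrium: 41.5 − 4.5Q = 23 + 2Q → Q* = 2.8462, P* = 28.6923.
The subsidy lowers effective supply by 3: P = 20 + 2Q.
New quantity: 41.5 − 4.5Q = 20 + 2Q → Q' = 3.3077.
Overproduction ΔQ = 3.3077 − 2.8462 = 0.4615; wedge = subsidy = 3.
The triangle = ½ × 0.4615 × 3 = $0.69.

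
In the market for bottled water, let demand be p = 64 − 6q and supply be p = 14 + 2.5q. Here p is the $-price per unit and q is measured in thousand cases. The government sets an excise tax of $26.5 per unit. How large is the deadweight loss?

$41.31 thousand

Competitive equilibrium: 64 − 6q = 14 + 2.5q → q* = 5.8824, p* = 28.7059.
With the tax, the buyer price exceeds the seller price by 26.5: (64 − 6q) − (14 + 2.5q) = 26.5 → q' = 2.7647.
Δq = 5.8824 − 2.7647 = 3.1177; the wedge equals the tax, 26.5.
Deadweight loss = ½ × 3.1177 × 26.5 = $41.31 thousand.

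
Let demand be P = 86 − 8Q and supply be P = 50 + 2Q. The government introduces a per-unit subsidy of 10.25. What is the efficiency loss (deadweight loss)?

5.25

Competitive equilibrium: 86 − 8Q = 50 + 2Q → Q* = 3.6, P* = 57.2.
The subsidy lowers effective supply by 10.25: P = 39.75 + 2Q.
New quantity: 86 − 8Q = 39.75 + 2Q → Q' = 4.625.
Overproduction ΔQ = 4.625 − 3.6 = 1.025; wedge = subsidy = 10.25.
The triangle = ½ × 1.025 × 10.25 = 5.25.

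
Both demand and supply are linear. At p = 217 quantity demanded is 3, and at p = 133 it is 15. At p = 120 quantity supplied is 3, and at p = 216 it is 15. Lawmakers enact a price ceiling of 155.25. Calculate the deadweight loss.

Demand slope = (133 − 217)/(15 − 3) = −7, so p = 238 − 7q.
Supply slope = (216 − 120)/(15 − 3) = 8, so p = 96 + 8q.
Competitive equilibrium: 238 − 7q = 96 + 8q → q* = 9.4667, p* = 171.7333.
At the ceiling p = 155.25, quantity supplied = (155.25 − 96)/8 = 7.4063.
Willingness to pay at q' = 7.4063: 238 − 7·7.4063 = 186.1559.
Δq = 9.4667 − 7.4063 = 2.0604; wedge = 186.1559 − 155.25 = 30.9059.
Deadweight loss = ½ × 2.0604 × 30.9059 = 31.84.

31.84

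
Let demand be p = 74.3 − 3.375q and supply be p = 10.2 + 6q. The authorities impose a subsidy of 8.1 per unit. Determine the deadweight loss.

Competitive equilibrium: 74.3 − 3.375q = 10.2 + 6q → q* = 6.8373, p* = 51.224.
The subsidy lowers effective supply by 8.1: p = 2.1 + 6q.
New quantity: 74.3 − 3.375q = 2.1 + 6q → q' = 7.7013.
Overproduction Δq = 7.7013 − 6.8373 = 0.864; wedge = subsidy = 8.1.
Welfare loss = ½ × 0.864 × 8.1 = 3.50.

3.50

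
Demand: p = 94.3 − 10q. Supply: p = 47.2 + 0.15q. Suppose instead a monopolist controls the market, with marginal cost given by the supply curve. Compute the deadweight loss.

26.92

Competitive equilibrium: 94.3 − 10q = 47.2 + 0.15q → q* = 4.64039, p* = 47.89606.
Marginal revenue: MR = 94.3 − 20q. Set MR = MC: 94.3 − 20q = 47.2 + 0.15q → q_m = 2.33747.
Price p_m = 94.3 − 10·2.33747 = 70.9253; MC(q_m) = 47.2 + 0.15·2.33747 = 47.55062.
Competitive q* = 4.64039, so Δq = 2.30292; wedge = 70.9253 − 47.55062 = 23.37468.
Deadweight loss = ½ × 2.30292 × 23.37468 = 26.92.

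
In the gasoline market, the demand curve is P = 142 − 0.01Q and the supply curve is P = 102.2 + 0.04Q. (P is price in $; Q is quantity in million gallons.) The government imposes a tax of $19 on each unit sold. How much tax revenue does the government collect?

$7904 million

Competitive equilibrium: 142 − 0.01Q = 102.2 + 0.04Q → Q* = 796, P* = 134.04.
With the tax, the buyer price exceeds the seller price by 19: (142 − 0.01Q) − (102.2 + 0.04Q) = 19 → Q' = 416.
Tax revenue = 19 × 416 = $7904 million.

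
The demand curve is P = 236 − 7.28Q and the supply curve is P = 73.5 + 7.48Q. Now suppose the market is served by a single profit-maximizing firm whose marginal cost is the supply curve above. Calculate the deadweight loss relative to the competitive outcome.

97.60

Competitive equilibrium: 236 − 7.28Q = 73.5 + 7.48Q → Q* = 11.00949, P* = 155.85095.
Marginal revenue: MR = 236 − 14.56Q. Set MR = MC: 236 − 14.56Q = 73.5 + 7.48Q → Q_m = 7.37296.
Price P_m = 236 − 7.28·7.37296 = 182.32485; MC(Q_m) = 73.5 + 7.48·7.37296 = 128.64974.
Competitive Q* = 11.00949, so ΔQ = 3.63653; wedge = 182.32485 − 128.64974 = 53.67511.
Welfare loss = ½ × 3.63653 × 53.67511 = 97.60.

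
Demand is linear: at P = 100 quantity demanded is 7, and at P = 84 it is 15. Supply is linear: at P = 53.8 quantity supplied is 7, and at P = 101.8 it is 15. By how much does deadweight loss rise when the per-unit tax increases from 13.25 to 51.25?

Demand slope = (84 − 100)/(15 − 7) = −2, so P = 114 − 2Q.
Supply slope = (101.8 − 53.8)/(15 − 7) = 6, so P = 11.8 + 6Q.
Competitive equilibrium: 114 − 2Q = 11.8 + 6Q → Q* = 12.775, P* = 88.45.
For a per-unit tax t: ΔQ = t/8, so DWL = ½·t·(t/8) = t²/16.
At t = 13.25: DWL = 10.973. At t = 51.25: DWL = 164.16.
Increase = 164.16 − 10.973 = 153.19.

153.19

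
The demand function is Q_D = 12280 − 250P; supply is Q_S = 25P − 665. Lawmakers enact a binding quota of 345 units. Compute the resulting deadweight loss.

612.22

In inverse form: demand P = 49.12 − 0.004Q, supply P = 26.6 + 0.04Q.
Competitive equilibrium: 49.12 − 0.004Q = 26.6 + 0.04Q → Q* = 511.8182, P* = 47.0727.
At Q = 345: demand price = 49.12 − 0.004·345 = 47.74; supply price = 26.6 + 0.04·345 = 40.4.
ΔQ = 511.8182 − 345 = 166.8182; wedge = 47.74 − 40.4 = 7.34.
Welfare loss = ½ × 166.8182 × 7.34 = 612.22.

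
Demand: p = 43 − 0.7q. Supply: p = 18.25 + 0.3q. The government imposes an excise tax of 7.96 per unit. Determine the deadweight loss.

Competitive equilibrium: 43 − 0.7q = 18.25 + 0.3q → q* = 24.75, p* = 25.675.
With the tax, the buyer price exceeds the seller price by 7.96: (43 − 0.7q) − (18.25 + 0.3q) = 7.96 → q' = 16.79.
Δq = 24.75 − 16.79 = 7.96; the wedge equals the tax, 7.96.
Welfare loss = ½ × 7.96 × 7.96 = 31.68.

31.68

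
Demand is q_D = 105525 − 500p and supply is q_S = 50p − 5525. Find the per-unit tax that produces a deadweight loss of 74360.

In inverse form: demand p = 211.05 − 0.002q, supply p = 110.5 + 0.02q.
Competitive equilibrium: 211.05 − 0.002q = 110.5 + 0.02q → q* = 4570.4545, p* = 201.9091.
A tax t gives Δq = t/0.022 and wedge t, so DWL = t²/0.044.
t²/0.044 = 74360 → t² = 3271.84 → t = 57.2.

57.2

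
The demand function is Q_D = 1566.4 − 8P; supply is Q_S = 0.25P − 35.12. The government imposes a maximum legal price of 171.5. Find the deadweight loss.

65.98

In inverse form: demand P = 195.8 − 0.125Q, supply P = 140.48 + 4Q.
Competitive equilibrium: 195.8 − 0.125Q = 140.48 + 4Q → Q* = 13.4109, P* = 194.1236.
At the ceiling P = 171.5, quantity supplied = (171.5 − 140.48)/4 = 7.755.
Willingness to pay at Q' = 7.755: 195.8 − 0.125·7.755 = 194.8306.
ΔQ = 13.4109 − 7.755 = 5.6559; wedge = 194.8306 − 171.5 = 23.3306.
Welfare loss = ½ × 5.6559 × 23.3306 = 65.98.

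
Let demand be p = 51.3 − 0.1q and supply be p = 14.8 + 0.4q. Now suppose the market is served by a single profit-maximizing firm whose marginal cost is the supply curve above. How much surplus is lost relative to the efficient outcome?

37.01

Competitive equilibrium: 51.3 − 0.1q = 14.8 + 0.4q → q* = 73, p* = 44.
Marginal revenue: MR = 51.3 − 0.2q. Set MR = MC: 51.3 − 0.2q = 14.8 + 0.4q → q_m = 60.8333.
Price p_m = 51.3 − 0.1·60.8333 = 45.2167; MC(q_m) = 14.8 + 0.4·60.8333 = 39.1333.
Competitive q* = 73, so Δq = 12.1667; wedge = 45.2167 − 39.1333 = 6.0834.
DWL = ½ × 12.1667 × 6.0834 = 37.01.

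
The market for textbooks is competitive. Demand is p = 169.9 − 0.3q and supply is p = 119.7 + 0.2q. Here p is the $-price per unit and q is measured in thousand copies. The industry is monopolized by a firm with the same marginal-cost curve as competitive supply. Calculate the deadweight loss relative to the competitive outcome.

$354.38 thousand

Competitive equilibrium: 169.9 − 0.3q = 119.7 + 0.2q → q* = 100.4, p* = 139.78.
Marginal revenue: MR = 169.9 − 0.6q. Set MR = MC: 169.9 − 0.6q = 119.7 + 0.2q → q_m = 62.75.
Price p_m = 169.9 − 0.3·62.75 = 151.075; MC(q_m) = 119.7 + 0.2·62.75 = 132.25.
Competitive q* = 100.4, so Δq = 37.65; wedge = 151.075 − 132.25 = 18.825.
DWL = ½ × 37.65 × 18.825 = $354.38 thousand.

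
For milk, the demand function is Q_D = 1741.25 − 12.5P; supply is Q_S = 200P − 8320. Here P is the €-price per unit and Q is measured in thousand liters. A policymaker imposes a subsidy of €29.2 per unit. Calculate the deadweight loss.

In inverse form: demand P = 139.3 − 0.08Q, supply P = 41.6 + 0.005Q.
Competitive equilibrium: 139.3 − 0.08Q = 41.6 + 0.005Q → Q* = 1149.4118, P* = 47.3471.
The subsidy lowers effective supply by 29.2: P = 12.4 + 0.005Q.
New quantity: 139.3 − 0.08Q = 12.4 + 0.005Q → Q' = 1492.9412.
Overproduction ΔQ = 1492.9412 − 1149.4118 = 343.5294; wedge = subsidy = 29.2.
DWL = ½ × 343.5294 × 29.2 = €5015.53 thousand.

€5015.53 thousand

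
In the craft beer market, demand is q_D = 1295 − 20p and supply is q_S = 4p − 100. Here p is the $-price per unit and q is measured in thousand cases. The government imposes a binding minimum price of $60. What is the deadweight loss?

$210.94 thousand

In inverse form: demand p = 64.75 − 0.05q, supply p = 25 + 0.25q.
Competitive equilibrium: 64.75 − 0.05q = 25 + 0.25q → q* = 132.5, p* = 58.125.
At the floor p = 60, quantity demanded = (64.75 − 60)/0.05 = 95.
Sellers' marginal cost at q' = 95: 25 + 0.25·95 = 48.75.
Δq = 132.5 − 95 = 37.5; wedge = 60 − 48.75 = 11.25.
Deadweight loss = ½ × 37.5 × 11.25 = $210.94 thousand.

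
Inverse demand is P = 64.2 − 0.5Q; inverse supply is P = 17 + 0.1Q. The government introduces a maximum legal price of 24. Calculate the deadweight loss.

Competitive equilibrium: 64.2 − 0.5Q = 17 + 0.1Q → Q* = 78.6667, P* = 24.8667.
At the ceiling P = 24, quantity supplied = (24 − 17)/0.1 = 70.
Willingness to pay at Q' = 70: 64.2 − 0.5·70 = 29.2.
ΔQ = 78.6667 − 70 = 8.6667; wedge = 29.2 − 24 = 5.2.
Welfare loss = ½ × 8.6667 × 5.2 = 22.53.

22.53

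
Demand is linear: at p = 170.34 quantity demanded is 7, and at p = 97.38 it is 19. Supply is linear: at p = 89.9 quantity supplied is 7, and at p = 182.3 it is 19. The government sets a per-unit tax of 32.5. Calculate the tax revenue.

Demand slope = (97.38 − 170.34)/(19 − 7) = −6.08, so p = 212.9 − 6.08q.
Supply slope = (182.3 − 89.9)/(19 − 7) = 7.7, so p = 36 + 7.7q.
Competitive equilibrium: 212.9 − 6.08q = 36 + 7.7q → q* = 12.8374, p* = 134.8483.
With the tax, the buyer price exceeds the seller price by 32.5: (212.9 − 6.08q) − (36 + 7.7q) = 32.5 → q' = 10.479.
Tax revenue = 32.5 × 10.479 = 340.57.

340.57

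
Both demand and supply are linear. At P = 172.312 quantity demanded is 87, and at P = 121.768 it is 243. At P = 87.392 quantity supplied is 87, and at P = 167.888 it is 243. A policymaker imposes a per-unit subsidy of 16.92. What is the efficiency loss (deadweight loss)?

170.41

Demand slope = (121.768 − 172.312)/(243 − 87) = −0.324, so P = 200.5 − 0.324Q.
Supply slope = (167.888 − 87.392)/(243 − 87) = 0.516, so P = 42.5 + 0.516Q.
Competitive equilibrium: 200.5 − 0.324Q = 42.5 + 0.516Q → Q* = 188.0952, P* = 139.5571.
The subsidy lowers effective supply by 16.92: P = 25.58 + 0.516Q.
New quantity: 200.5 − 0.324Q = 25.58 + 0.516Q → Q' = 208.2381.
Overproduction ΔQ = 208.2381 − 188.0952 = 20.1429; wedge = subsidy = 16.92.
DWL = ½ × 20.1429 × 16.92 = 170.41.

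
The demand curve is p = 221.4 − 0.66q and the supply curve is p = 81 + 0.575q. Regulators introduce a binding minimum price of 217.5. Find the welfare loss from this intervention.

7172.56

Competitive equilibrium: 221.4 − 0.66q = 81 + 0.575q → q* = 113.6842, p* = 146.3684.
At the floor p = 217.5, quantity demanded = (221.4 − 217.5)/0.66 = 5.9091.
Sellers' marginal cost at q' = 5.9091: 81 + 0.575·5.9091 = 84.3977.
Δq = 113.6842 − 5.9091 = 107.7751; wedge = 217.5 − 84.3977 = 133.1023.
DWL = ½ × 107.7751 × 133.1023 = 7172.56.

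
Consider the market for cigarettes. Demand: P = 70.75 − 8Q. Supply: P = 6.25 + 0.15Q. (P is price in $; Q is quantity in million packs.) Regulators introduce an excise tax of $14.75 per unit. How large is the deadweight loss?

$13.35 million

Competitive equilibrium: 70.75 − 8Q = 6.25 + 0.15Q → Q* = 7.9141, P* = 7.4371.
With the tax, the buyer price exceeds the seller price by 14.75: (70.75 − 8Q) − (6.25 + 0.15Q) = 14.75 → Q' = 6.1043.
ΔQ = 7.9141 − 6.1043 = 1.8098; the wedge equals the tax, 14.75.
DWL = ½ × 1.8098 × 14.75 = $13.35 million.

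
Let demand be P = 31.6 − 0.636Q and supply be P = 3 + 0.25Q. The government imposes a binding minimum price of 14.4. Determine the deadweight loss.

12.14

Competitive equilibrium: 31.6 − 0.636Q = 3 + 0.25Q → Q* = 32.2799, P* = 11.07.
At the floor P = 14.4, quantity demanded = (31.6 − 14.4)/0.636 = 27.044.
Sellers' marginal cost at Q' = 27.044: 3 + 0.25·27.044 = 9.761.
ΔQ = 32.2799 − 27.044 = 5.2359; wedge = 14.4 − 9.761 = 4.639.
DWL = ½ × 5.2359 × 4.639 = 12.14.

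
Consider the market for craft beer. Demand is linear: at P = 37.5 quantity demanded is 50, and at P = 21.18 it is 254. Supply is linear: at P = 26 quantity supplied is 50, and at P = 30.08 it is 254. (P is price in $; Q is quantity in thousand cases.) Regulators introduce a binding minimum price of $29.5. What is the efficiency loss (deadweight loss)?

Demand slope = (21.18 − 37.5)/(254 − 50) = −0.08, so P = 41.5 − 0.08Q.
Supply slope = (30.08 − 26)/(254 − 50) = 0.02, so P = 25 + 0.02Q.
Competitive equilibrium: 41.5 − 0.08Q = 25 + 0.02Q → Q* = 165, P* = 28.3.
At the floor P = 29.5, quantity demanded = (41.5 − 29.5)/0.08 = 150.
Sellers' marginal cost at Q' = 150: 25 + 0.02·150 = 28.
ΔQ = 165 − 150 = 15; wedge = 29.5 − 28 = 1.5.
Welfare loss = ½ × 15 × 1.5 = $11.25 thousand.

$11.25 thousand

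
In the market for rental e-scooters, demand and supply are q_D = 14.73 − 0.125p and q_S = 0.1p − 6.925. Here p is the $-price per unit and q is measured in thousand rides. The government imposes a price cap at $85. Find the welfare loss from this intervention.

In inverse form: demand p = 117.84 − 8q, supply p = 69.25 + 10q.
Competitive equilibrium: 117.84 − 8q = 69.25 + 10q → q* = 2.6994, p* = 96.2444.
At the ceiling p = 85, quantity supplied = (85 − 69.25)/10 = 1.575.
Willingness to pay at q' = 1.575: 117.84 − 8·1.575 = 105.24.
Δq = 2.6994 − 1.575 = 1.1244; wedge = 105.24 − 85 = 20.24.
Deadweight loss = ½ × 1.1244 × 20.24 = $11.38 thousand.

$11.38 thousand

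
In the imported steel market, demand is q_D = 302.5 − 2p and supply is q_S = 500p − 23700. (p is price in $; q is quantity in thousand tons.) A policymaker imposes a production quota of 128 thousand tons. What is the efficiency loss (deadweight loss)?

In inverse form: demand p = 151.25 − 0.5q, supply p = 47.4 + 0.002q.
Competitive equilibrium: 151.25 − 0.5q = 47.4 + 0.002q → q* = 206.8725, p* = 47.8137.
At q = 128: demand price = 151.25 − 0.5·128 = 87.25; supply price = 47.4 + 0.002·128 = 47.656.
Δq = 206.8725 − 128 = 78.8725; wedge = 87.25 − 47.656 = 39.594.
The triangle = ½ × 78.8725 × 39.594 = $1561.44 thousand.

$1561.44 thousand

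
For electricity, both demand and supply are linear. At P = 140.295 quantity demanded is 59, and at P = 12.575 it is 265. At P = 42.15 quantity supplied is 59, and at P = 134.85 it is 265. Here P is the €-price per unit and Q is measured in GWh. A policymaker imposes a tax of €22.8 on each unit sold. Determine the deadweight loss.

Demand slope = (12.575 − 140.295)/(265 − 59) = −0.62, so P = 176.875 − 0.62Q.
Supply slope = (134.85 − 42.15)/(265 − 59) = 0.45, so P = 15.6 + 0.45Q.
Competitive equilibrium: 176.875 − 0.62Q = 15.6 + 0.45Q → Q* = 150.7243, P* = 83.4259.
With the tax, the buyer price exceeds the seller price by 22.8: (176.875 − 0.62Q) − (15.6 + 0.45Q) = 22.8 → Q' = 129.4159.
ΔQ = 150.7243 − 129.4159 = 21.3084; the wedge equals the tax, 22.8.
Deadweight loss = ½ × 21.3084 × 22.8 = €242.92.

€242.92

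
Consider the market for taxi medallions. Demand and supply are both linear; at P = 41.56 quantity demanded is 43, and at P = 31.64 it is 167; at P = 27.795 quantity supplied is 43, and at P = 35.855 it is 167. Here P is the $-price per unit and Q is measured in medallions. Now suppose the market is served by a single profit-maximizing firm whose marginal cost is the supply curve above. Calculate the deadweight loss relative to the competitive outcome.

$174.37

Demand slope = (31.64 − 41.56)/(167 − 43) = −0.08, so P = 45 − 0.08Q.
Supply slope = (35.855 − 27.795)/(167 − 43) = 0.065, so P = 25 + 0.065Q.
Competitive equilibrium: 45 − 0.08Q = 25 + 0.065Q → Q* = 137.931, P* = 33.9655.
Marginal revenue: MR = 45 − 0.16Q. Set MR = MC: 45 − 0.16Q = 25 + 0.065Q → Q_m = 88.8889.
Price P_m = 45 − 0.08·88.8889 = 37.8889; MC(Q_m) = 25 + 0.065·88.8889 = 30.7778.
Competitive Q* = 137.931, so ΔQ = 49.0421; wedge = 37.8889 − 30.7778 = 7.1111.
Welfare loss = ½ × 49.0421 × 7.1111 = $174.37.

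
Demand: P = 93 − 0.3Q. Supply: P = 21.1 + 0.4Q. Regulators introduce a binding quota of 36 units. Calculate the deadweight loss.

1557.78

Competitive equilibrium: 93 − 0.3Q = 21.1 + 0.4Q → Q* = 102.7143, P* = 62.1857.
At Q = 36: demand price = 93 − 0.3·36 = 82.2; supply price = 21.1 + 0.4·36 = 35.5.
ΔQ = 102.7143 − 36 = 66.7143; wedge = 82.2 − 35.5 = 46.7.
Deadweight loss = ½ × 66.7143 × 46.7 = 1557.78.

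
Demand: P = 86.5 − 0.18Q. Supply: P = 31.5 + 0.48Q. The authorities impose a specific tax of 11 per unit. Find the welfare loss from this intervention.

Competitive equilibrium: 86.5 − 0.18Q = 31.5 + 0.48Q → Q* = 83.3333, P* = 71.5.
With the tax, the buyer price exceeds the seller price by 11: (86.5 − 0.18Q) − (31.5 + 0.48Q) = 11 → Q' = 66.6667.
ΔQ = 83.3333 − 66.6667 = 16.6666; the wedge equals the tax, 11.
Welfare loss = ½ × 16.6666 × 11 = 91.67.

91.67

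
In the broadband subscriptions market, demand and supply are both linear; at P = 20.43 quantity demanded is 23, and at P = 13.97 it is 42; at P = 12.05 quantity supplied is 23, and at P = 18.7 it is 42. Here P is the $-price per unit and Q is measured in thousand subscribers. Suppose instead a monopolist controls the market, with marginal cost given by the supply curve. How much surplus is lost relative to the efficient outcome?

$46.43 thousand

Demand slope = (13.97 − 20.43)/(42 − 23) = −0.34, so P = 28.25 − 0.34Q.
Supply slope = (18.7 − 12.05)/(42 − 23) = 0.35, so P = 4 + 0.35Q.
Competitive equilibrium: 28.25 − 0.34Q = 4 + 0.35Q → Q* = 35.1449, P* = 16.3007.
Marginal revenue: MR = 28.25 − 0.68Q. Set MR = MC: 28.25 − 0.68Q = 4 + 0.35Q → Q_m = 23.5437.
Price P_m = 28.25 − 0.34·23.5437 = 20.2451; MC(Q_m) = 4 + 0.35·23.5437 = 12.2403.
Competitive Q* = 35.1449, so ΔQ = 11.6012; wedge = 20.2451 − 12.2403 = 8.0048.
DWL = ½ × 11.6012 × 8.0048 = $46.43 thousand.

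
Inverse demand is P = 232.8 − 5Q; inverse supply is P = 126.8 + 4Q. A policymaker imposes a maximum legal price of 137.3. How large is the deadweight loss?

376.98

Competitive equilibrium: 232.8 − 5Q = 126.8 + 4Q → Q* = 11.7778, P* = 173.9111.
At the ceiling P = 137.3, quantity supplied = (137.3 − 126.8)/4 = 2.625.
Willingness to pay at Q' = 2.625: 232.8 − 5·2.625 = 219.675.
ΔQ = 11.7778 − 2.625 = 9.1528; wedge = 219.675 − 137.3 = 82.375.
Deadweight loss = ½ × 9.1528 × 82.375 = 376.98.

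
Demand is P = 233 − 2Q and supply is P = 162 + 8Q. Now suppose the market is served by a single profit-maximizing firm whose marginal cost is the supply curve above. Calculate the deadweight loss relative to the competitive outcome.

7

Competitive equilibrium: 233 − 2Q = 162 + 8Q → Q* = 7.1, P* = 218.8.
Marginal revenue: MR = 233 − 4Q. Set MR = MC: 233 − 4Q = 162 + 8Q → Q_m = 5.9167.
Price P_m = 233 − 2·5.9167 = 221.1666; MC(Q_m) = 162 + 8·5.9167 = 209.3336.
Competitive Q* = 7.1, so ΔQ = 1.1833; wedge = 221.1666 − 209.3336 = 11.833.
Deadweight loss = ½ × 1.1833 × 11.833 = 7.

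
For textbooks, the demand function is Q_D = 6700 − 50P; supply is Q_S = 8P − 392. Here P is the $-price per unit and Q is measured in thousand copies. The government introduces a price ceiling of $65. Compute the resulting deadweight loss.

In inverse form: demand P = 134 − 0.02Q, supply P = 49 + 0.125Q.
Competitive equilibrium: 134 − 0.02Q = 49 + 0.125Q → Q* = 586.2069, P* = 122.2759.
At the ceiling P = 65, quantity supplied = (65 − 49)/0.125 = 128.
Willingness to pay at Q' = 128: 134 − 0.02·128 = 131.44.
ΔQ = 586.2069 − 128 = 458.2069; wedge = 131.44 − 65 = 66.44.
Welfare loss = ½ × 458.2069 × 66.44 = $15221.63 thousand.

$15221.63 thousand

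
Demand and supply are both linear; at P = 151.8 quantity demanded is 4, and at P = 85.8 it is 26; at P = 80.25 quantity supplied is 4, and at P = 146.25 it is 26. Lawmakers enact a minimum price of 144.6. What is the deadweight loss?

272.18

Demand slope = (85.8 − 151.8)/(26 − 4) = −3, so P = 163.8 − 3Q.
Supply slope = (146.25 − 80.25)/(26 − 4) = 3, so P = 68.25 + 3Q.
Competitive equilibrium: 163.8 − 3Q = 68.25 + 3Q → Q* = 15.925, P* = 116.025.
At the floor P = 144.6, quantity demanded = (163.8 − 144.6)/3 = 6.4.
Sellers' marginal cost at Q' = 6.4: 68.25 + 3·6.4 = 87.45.
ΔQ = 15.925 − 6.4 = 9.525; wedge = 144.6 − 87.45 = 57.15.
Welfare loss = ½ × 9.525 × 57.15 = 272.18.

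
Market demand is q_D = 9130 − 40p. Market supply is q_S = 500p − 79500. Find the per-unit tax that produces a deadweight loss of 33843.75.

In inverse form: demand p = 228.25 − 0.025q, supply p = 159 + 0.002q.
Competitive equilibrium: 228.25 − 0.025q = 159 + 0.002q → q* = 2564.8148, p* = 164.1296.
A tax t gives Δq = t/0.027 and wedge t, so DWL = t²/0.054.
t²/0.054 = 33843.75 → t² = 1827.5625 → t = 42.75.

42.75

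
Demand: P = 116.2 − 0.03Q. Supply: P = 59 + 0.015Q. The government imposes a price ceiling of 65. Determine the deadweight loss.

17073.78

Competitive equilibrium: 116.2 − 0.03Q = 59 + 0.015Q → Q* = 1271.1111, P* = 78.0667.
At the ceiling P = 65, quantity supplied = (65 − 59)/0.015 = 400.
Willingness to pay at Q' = 400: 116.2 − 0.03·400 = 104.2.
ΔQ = 1271.1111 − 400 = 871.1111; wedge = 104.2 − 65 = 39.2.
DWL = ½ × 871.1111 × 39.2 = 17073.78.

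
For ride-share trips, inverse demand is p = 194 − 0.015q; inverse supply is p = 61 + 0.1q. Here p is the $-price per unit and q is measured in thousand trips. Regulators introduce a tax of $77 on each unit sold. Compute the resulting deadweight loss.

$25778.26 thousand

Competitive equilibrium: 194 − 0.015q = 61 + 0.1q → q* = 1156.5217, p* = 176.6522.
With the tax, the buyer price exceeds the seller price by 77: (194 − 0.015q) − (61 + 0.1q) = 77 → q' = 486.9565.
Δq = 1156.5217 − 486.9565 = 669.5652; the wedge equals the tax, 77.
DWL = ½ × 669.5652 × 77 = $25778.26 thousand.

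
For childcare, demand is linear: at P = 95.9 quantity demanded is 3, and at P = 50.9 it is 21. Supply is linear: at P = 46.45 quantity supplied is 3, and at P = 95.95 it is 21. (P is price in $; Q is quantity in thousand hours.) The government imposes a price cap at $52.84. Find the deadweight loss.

$132.16 thousand

Demand slope = (50.9 − 95.9)/(21 − 3) = −2.5, so P = 103.4 − 2.5Q.
Supply slope = (95.95 − 46.45)/(21 − 3) = 2.75, so P = 38.2 + 2.75Q.
Competitive equilibrium: 103.4 − 2.5Q = 38.2 + 2.75Q → Q* = 12.419, P* = 72.3524.
At the ceiling P = 52.84, quantity supplied = (52.84 − 38.2)/2.75 = 5.3236.
Willingness to pay at Q' = 5.3236: 103.4 − 2.5·5.3236 = 90.091.
ΔQ = 12.419 − 5.3236 = 7.0954; wedge = 90.091 − 52.84 = 37.251.
Deadweight loss = ½ × 7.0954 × 37.251 = $132.16 thousand.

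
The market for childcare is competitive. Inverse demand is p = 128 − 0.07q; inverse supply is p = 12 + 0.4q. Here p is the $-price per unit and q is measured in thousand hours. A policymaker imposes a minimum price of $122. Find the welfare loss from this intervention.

Competitive equilibrium: 128 − 0.07q = 12 + 0.4q → q* = 246.8085, p* = 110.7234.
At the floor p = 122, quantity demanded = (128 − 122)/0.07 = 85.7143.
Sellers' marginal cost at q' = 85.7143: 12 + 0.4·85.7143 = 46.2857.
Δq = 246.8085 − 85.7143 = 161.0942; wedge = 122 − 46.2857 = 75.7143.
Deadweight loss = ½ × 161.0942 × 75.7143 = $6098.57 thousand.

$6098.57 thousand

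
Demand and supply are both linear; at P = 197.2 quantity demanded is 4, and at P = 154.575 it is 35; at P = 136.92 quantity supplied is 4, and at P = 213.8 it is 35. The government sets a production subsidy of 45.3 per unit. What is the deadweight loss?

Demand slope = (154.575 − 197.2)/(35 − 4) = −1.375, so P = 202.7 − 1.375Q.
Supply slope = (213.8 − 136.92)/(35 − 4) = 2.48, so P = 127 + 2.48Q.
Competitive equilibrium: 202.7 − 1.375Q = 127 + 2.48Q → Q* = 19.6368, P* = 175.6994.
The subsidy lowers effective supply by 45.3: P = 81.7 + 2.48Q.
New quantity: 202.7 − 1.375Q = 81.7 + 2.48Q → Q' = 31.3878.
Overproduction ΔQ = 31.3878 − 19.6368 = 11.751; wedge = subsidy = 45.3.
Welfare loss = ½ × 11.751 × 45.3 = 266.16.

266.16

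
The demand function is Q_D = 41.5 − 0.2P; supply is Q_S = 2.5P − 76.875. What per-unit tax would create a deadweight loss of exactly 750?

90

In inverse form: demand P = 207.5 − 5Q, supply P = 30.75 + 0.4Q.
Competitive equilibrium: 207.5 − 5Q = 30.75 + 0.4Q → Q* = 32.7315, P* = 43.8426.
A tax t gives ΔQ = t/5.4 and wedge t, so DWL = t²/10.8.
t²/10.8 = 750 → t² = 8100 → t = 90.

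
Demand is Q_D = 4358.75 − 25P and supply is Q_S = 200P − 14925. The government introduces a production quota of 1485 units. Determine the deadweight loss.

12026.78

In inverse form: demand P = 174.35 − 0.04Q, supply P = 74.625 + 0.005Q.
Competitive equilibrium: 174.35 − 0.04Q = 74.625 + 0.005Q → Q* = 2216.1111, P* = 85.7056.
At Q = 1485: demand price = 174.35 − 0.04·1485 = 114.95; supply price = 74.625 + 0.005·1485 = 82.05.
ΔQ = 2216.1111 − 1485 = 731.1111; wedge = 114.95 − 82.05 = 32.9.
Welfare loss = ½ × 731.1111 × 32.9 = 12026.78.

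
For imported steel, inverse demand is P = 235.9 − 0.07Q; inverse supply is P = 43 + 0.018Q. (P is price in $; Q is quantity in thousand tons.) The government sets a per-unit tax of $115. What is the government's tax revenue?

Competitive equilibrium: 235.9 − 0.07Q = 43 + 0.018Q → Q* = 2192.0455, P* = 82.4568.
With the tax, the buyer price exceeds the seller price by 115: (235.9 − 0.07Q) − (43 + 0.018Q) = 115 → Q' = 885.2273.
Tax revenue = 115 × 885.2273 = $101801.14 thousand.

$101801.14 thousand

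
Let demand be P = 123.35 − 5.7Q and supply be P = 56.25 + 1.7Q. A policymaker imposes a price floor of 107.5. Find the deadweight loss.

146.24

Competitive equilibrium: 123.35 − 5.7Q = 56.25 + 1.7Q → Q* = 9.0676, P* = 71.6649.
At the floor P = 107.5, quantity demanded = (123.35 − 107.5)/5.7 = 2.7807.
Sellers' marginal cost at Q' = 2.7807: 56.25 + 1.7·2.7807 = 60.9772.
ΔQ = 9.0676 − 2.7807 = 6.2869; wedge = 107.5 − 60.9772 = 46.5228.
The triangle = ½ × 6.2869 × 46.5228 = 146.24.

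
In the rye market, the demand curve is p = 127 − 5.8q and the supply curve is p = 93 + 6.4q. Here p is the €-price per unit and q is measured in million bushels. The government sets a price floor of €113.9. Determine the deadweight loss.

Competitive equilibrium: 127 − 5.8q = 93 + 6.4q → q* = 2.7869, p* = 110.8361.
At the floor p = 113.9, quantity demanded = (127 − 113.9)/5.8 = 2.2586.
Sellers' marginal cost at q' = 2.2586: 93 + 6.4·2.2586 = 107.455.
Δq = 2.7869 − 2.2586 = 0.5283; wedge = 113.9 − 107.455 = 6.445.
The triangle = ½ × 0.5283 × 6.445 = €1.70 million.

€1.70 million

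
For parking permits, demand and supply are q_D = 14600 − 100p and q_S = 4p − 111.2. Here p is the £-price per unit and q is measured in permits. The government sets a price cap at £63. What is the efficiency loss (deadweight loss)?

£12802.41

In inverse form: demand p = 146 − 0.01q, supply p = 27.8 + 0.25q.
Competitive equilibrium: 146 − 0.01q = 27.8 + 0.25q → q* = 454.6154, p* = 141.4538.
At the ceiling p = 63, quantity supplied = (63 − 27.8)/0.25 = 140.8.
Willingness to pay at q' = 140.8: 146 − 0.01·140.8 = 144.592.
Δq = 454.6154 − 140.8 = 313.8154; wedge = 144.592 − 63 = 81.592.
The triangle = ½ × 313.8154 × 81.592 = £12802.41.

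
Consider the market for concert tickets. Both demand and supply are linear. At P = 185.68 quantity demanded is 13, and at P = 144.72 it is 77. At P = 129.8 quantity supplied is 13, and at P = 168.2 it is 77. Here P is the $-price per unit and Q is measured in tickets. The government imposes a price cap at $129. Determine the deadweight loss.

Demand slope = (144.72 − 185.68)/(77 − 13) = −0.64, so P = 194 − 0.64Q.
Supply slope = (168.2 − 129.8)/(77 − 13) = 0.6, so P = 122 + 0.6Q.
Competitive equilibrium: 194 − 0.64Q = 122 + 0.6Q → Q* = 58.0645, P* = 156.8387.
At the ceiling P = 129, quantity supplied = (129 − 122)/0.6 = 11.6667.
Willingness to pay at Q' = 11.6667: 194 − 0.64·11.6667 = 186.5333.
ΔQ = 58.0645 − 11.6667 = 46.3978; wedge = 186.5333 − 129 = 57.5333.
Welfare loss = ½ × 46.3978 × 57.5333 = $1334.71.

$1334.71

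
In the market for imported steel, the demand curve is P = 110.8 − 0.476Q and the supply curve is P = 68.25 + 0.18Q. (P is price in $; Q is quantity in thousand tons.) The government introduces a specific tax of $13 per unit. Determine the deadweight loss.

Competitive equilibrium: 110.8 − 0.476Q = 68.25 + 0.18Q → Q* = 64.8628, P* = 79.9253.
With the tax, the buyer price exceeds the seller price by 13: (110.8 − 0.476Q) − (68.25 + 0.18Q) = 13 → Q' = 45.0457.
ΔQ = 64.8628 − 45.0457 = 19.8171; the wedge equals the tax, 13.
Welfare loss = ½ × 19.8171 × 13 = $128.81 thousand.

$128.81 thousand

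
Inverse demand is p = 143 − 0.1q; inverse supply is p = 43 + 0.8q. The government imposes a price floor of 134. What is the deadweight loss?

200.56

Competitive equilibrium: 143 − 0.1q = 43 + 0.8q → q* = 111.1111, p* = 131.8889.
At the floor p = 134, quantity demanded = (143 − 134)/0.1 = 90.
Sellers' marginal cost at q' = 90: 43 + 0.8·90 = 115.
Δq = 111.1111 − 90 = 21.1111; wedge = 134 − 115 = 19.
The triangle = ½ × 21.1111 × 19 = 200.56.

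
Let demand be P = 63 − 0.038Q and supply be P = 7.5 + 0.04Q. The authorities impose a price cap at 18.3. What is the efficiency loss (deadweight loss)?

Competitive equilibrium: 63 − 0.038Q = 7.5 + 0.04Q → Q* = 711.5385, P* = 35.9615.
At the ceiling P = 18.3, quantity supplied = (18.3 − 7.5)/0.04 = 270.
Willingness to pay at Q' = 270: 63 − 0.038·270 = 52.74.
ΔQ = 711.5385 − 270 = 441.5385; wedge = 52.74 − 18.3 = 34.44.
DWL = ½ × 441.5385 × 34.44 = 7603.29.

7603.29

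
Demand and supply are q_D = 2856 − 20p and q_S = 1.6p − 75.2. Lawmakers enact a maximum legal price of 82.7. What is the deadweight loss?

2427.32

In inverse form: demand p = 142.8 − 0.05q, supply p = 47 + 0.625q.
Competitive equilibrium: 142.8 − 0.05q = 47 + 0.625q → q* = 141.92593, p* = 135.7037.
At the ceiling p = 82.7, quantity supplied = (82.7 − 47)/0.625 = 57.12.
Willingness to pay at q' = 57.12: 142.8 − 0.05·57.12 = 139.944.
Δq = 141.92593 − 57.12 = 84.80593; wedge = 139.944 − 82.7 = 57.244.
Deadweight loss = ½ × 84.80593 × 57.244 = 2427.32.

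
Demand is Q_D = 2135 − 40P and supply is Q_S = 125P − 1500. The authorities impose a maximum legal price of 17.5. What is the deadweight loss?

5291.25

In inverse form: demand P = 53.375 − 0.025Q, supply P = 12 + 0.008Q.
Competitive equilibrium: 53.375 − 0.025Q = 12 + 0.008Q → Q* = 1253.7879, P* = 22.0303.
At the ceiling P = 17.5, quantity supplied = (17.5 − 12)/0.008 = 687.5.
Willingness to pay at Q' = 687.5: 53.375 − 0.025·687.5 = 36.1875.
ΔQ = 1253.7879 − 687.5 = 566.2879; wedge = 36.1875 − 17.5 = 18.6875.
The triangle = ½ × 566.2879 × 18.6875 = 5291.25.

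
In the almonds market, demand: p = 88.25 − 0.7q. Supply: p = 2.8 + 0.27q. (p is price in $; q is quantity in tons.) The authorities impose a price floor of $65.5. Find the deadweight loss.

$1498.92

Competitive equilibrium: 88.25 − 0.7q = 2.8 + 0.27q → q* = 88.0928, p* = 26.5851.
At the floor p = 65.5, quantity demanded = (88.25 − 65.5)/0.7 = 32.5.
Sellers' marginal cost at q' = 32.5: 2.8 + 0.27·32.5 = 11.575.
Δq = 88.0928 − 32.5 = 55.5928; wedge = 65.5 − 11.575 = 53.925.
The triangle = ½ × 55.5928 × 53.925 = $1498.92.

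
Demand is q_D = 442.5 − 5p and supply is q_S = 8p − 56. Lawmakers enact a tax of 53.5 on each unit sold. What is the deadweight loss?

In inverse form: demand p = 88.5 − 0.2q, supply p = 7 + 0.125q.
Competitive equilibrium: 88.5 − 0.2q = 7 + 0.125q → q* = 250.7692, p* = 38.3462.
With the tax, the buyer price exceeds the seller price by 53.5: (88.5 − 0.2q) − (7 + 0.125q) = 53.5 → q' = 86.1538.
Δq = 250.7692 − 86.1538 = 164.6154; the wedge equals the tax, 53.5.
Deadweight loss = ½ × 164.6154 × 53.5 = 4403.46.

4403.46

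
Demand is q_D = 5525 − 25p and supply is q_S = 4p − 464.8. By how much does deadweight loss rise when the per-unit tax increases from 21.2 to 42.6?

In inverse form: demand p = 221 − 0.04q, supply p = 116.2 + 0.25q.
Competitive equilibrium: 221 − 0.04q = 116.2 + 0.25q → q* = 361.3793, p* = 206.5448.
For a per-unit tax t: Δq = t/0.29, so DWL = ½·t·(t/0.29) = t²/0.58.
At t = 21.2: DWL = 774.897. At t = 42.6: DWL = 3128.897.
Increase = 3128.897 − 774.897 = 2354.

2354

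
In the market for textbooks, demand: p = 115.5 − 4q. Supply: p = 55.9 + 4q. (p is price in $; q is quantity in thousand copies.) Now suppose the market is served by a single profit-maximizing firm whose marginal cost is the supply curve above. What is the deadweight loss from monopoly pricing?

$24.67 thousand

Competitive equilibrium: 115.5 − 4q = 55.9 + 4q → q* = 7.45, p* = 85.7.
Marginal revenue: MR = 115.5 − 8q. Set MR = MC: 115.5 − 8q = 55.9 + 4q → q_m = 4.9667.
Price p_m = 115.5 − 4·4.9667 = 95.6332; MC(q_m) = 55.9 + 4·4.9667 = 75.7668.
Competitive q* = 7.45, so Δq = 2.4833; wedge = 95.6332 − 75.7668 = 19.8664.
DWL = ½ × 2.4833 × 19.8664 = $24.67 thousand.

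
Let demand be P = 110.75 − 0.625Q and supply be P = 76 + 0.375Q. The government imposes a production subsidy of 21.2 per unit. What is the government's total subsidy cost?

Competitive equilibrium: 110.75 − 0.625Q = 76 + 0.375Q → Q* = 34.75, P* = 89.0313.
The subsidy lowers effective supply by 21.2: P = 54.8 + 0.375Q.
New quantity: 110.75 − 0.625Q = 54.8 + 0.375Q → Q' = 55.95.
Total subsidy cost = 21.2 × 55.95 = 1186.14.

1186.14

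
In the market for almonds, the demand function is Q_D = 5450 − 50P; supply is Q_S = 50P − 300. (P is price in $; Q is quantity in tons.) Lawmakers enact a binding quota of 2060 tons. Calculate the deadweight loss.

In inverse form: demand P = 109 − 0.02Q, supply P = 6 + 0.02Q.
Competitive equilibrium: 109 − 0.02Q = 6 + 0.02Q → Q* = 2575, P* = 57.5.
At Q = 2060: demand price = 109 − 0.02·2060 = 67.8; supply price = 6 + 0.02·2060 = 47.2.
ΔQ = 2575 − 2060 = 515; wedge = 67.8 − 47.2 = 20.6.
Deadweight loss = ½ × 515 × 20.6 = $5304.50.

$5304.50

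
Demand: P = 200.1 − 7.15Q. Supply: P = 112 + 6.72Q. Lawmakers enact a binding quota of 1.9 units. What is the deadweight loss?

137.44

Competitive equilibrium: 200.1 − 7.15Q = 112 + 6.72Q → Q* = 6.3518, P* = 154.6844.
At Q = 1.9: demand price = 200.1 − 7.15·1.9 = 186.515; supply price = 112 + 6.72·1.9 = 124.768.
ΔQ = 6.3518 − 1.9 = 4.4518; wedge = 186.515 − 124.768 = 61.747.
DWL = ½ × 4.4518 × 61.747 = 137.44.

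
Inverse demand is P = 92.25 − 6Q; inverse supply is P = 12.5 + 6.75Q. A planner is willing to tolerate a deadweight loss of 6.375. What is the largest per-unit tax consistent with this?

12.75

Competitive equilibrium: 92.25 − 6Q = 12.5 + 6.75Q → Q* = 6.2549, P* = 54.7206.
A tax t gives ΔQ = t/12.75 and wedge t, so DWL = t²/25.5.
t²/25.5 = 6.375 → t² = 162.5625 → t = 12.75.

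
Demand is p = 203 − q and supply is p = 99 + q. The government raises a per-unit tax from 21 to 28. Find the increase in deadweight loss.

85.75

Competitive equilibrium: 203 − q = 99 + q → q* = 52, p* = 151.
For a per-unit tax t: Δq = t/2, so DWL = ½·t·(t/2) = t²/4.
At t = 21: DWL = 110.25. At t = 28: DWL = 196.
Increase = 196 − 110.25 = 85.75.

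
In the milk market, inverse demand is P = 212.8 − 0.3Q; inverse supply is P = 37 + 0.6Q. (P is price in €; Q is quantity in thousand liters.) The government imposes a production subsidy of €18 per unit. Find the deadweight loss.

Competitive equilibrium: 212.8 − 0.3Q = 37 + 0.6Q → Q* = 195.3333, P* = 154.2.
The subsidy lowers effective supply by 18: P = 19 + 0.6Q.
New quantity: 212.8 − 0.3Q = 19 + 0.6Q → Q' = 215.3333.
Overproduction ΔQ = 215.3333 − 195.3333 = 20; wedge = subsidy = 18.
DWL = ½ × 20 × 18 = €180 thousand.

€180 thousand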